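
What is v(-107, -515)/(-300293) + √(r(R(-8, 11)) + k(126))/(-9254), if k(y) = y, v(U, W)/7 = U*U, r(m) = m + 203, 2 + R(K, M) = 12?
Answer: -11449/42899 - √339/9254 ≈ -0.26887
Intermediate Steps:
R(K, M) = 10 (R(K, M) = -2 + 12 = 10)
r(m) = 203 + m
v(U, W) = 7*U² (v(U, W) = 7*(U*U) = 7*U²)
v(-107, -515)/(-300293) + √(r(R(-8, 11)) + k(126))/(-9254) = (7*(-107)²)/(-300293) + √((203 + 10) + 126)/(-9254) = (7*11449)*(-1/300293) + √(213 + 126)*(-1/9254) = 80143*(-1/300293) + √339*(-1/9254) = -11449/42899 - √339/9254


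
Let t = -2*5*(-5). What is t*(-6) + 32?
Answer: -268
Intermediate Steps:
t = 50 (t = -10*(-5) = 50)
t*(-6) + 32 = 50*(-6) + 32 = -300 + 32 = -268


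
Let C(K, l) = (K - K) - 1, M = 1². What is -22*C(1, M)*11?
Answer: 242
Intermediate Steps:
M = 1
C(K, l) = -1 (C(K, l) = 0 - 1 = -1)
-22*C(1, M)*11 = -22*(-1)*11 = 22*11 = 242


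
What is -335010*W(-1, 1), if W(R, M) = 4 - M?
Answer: -1005030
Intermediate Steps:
-335010*W(-1, 1) = -335010*(4 - 1*1) = -335010*(4 - 1) = -335010*3 = -1005030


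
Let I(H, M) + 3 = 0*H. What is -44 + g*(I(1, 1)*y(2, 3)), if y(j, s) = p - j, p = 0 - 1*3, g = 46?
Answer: 646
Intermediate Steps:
p = -3 (p = 0 - 3 = -3)
I(H, M) = -3 (I(H, M) = -3 + 0*H = -3 + 0 = -3)
y(j, s) = -3 - j
-44 + g*(I(1, 1)*y(2, 3)) = -44 + 46*(-3*(-3 - 1*2)) = -44 + 46*(-3*(-3 - 2)) = -44 + 46*(-3*(-5)) = -44 + 46*15 = -44 + 690 = 646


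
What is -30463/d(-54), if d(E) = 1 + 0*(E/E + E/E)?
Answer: -30463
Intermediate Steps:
d(E) = 1 (d(E) = 1 + 0*(1 + 1) = 1 + 0*2 = 1 + 0 = 1)
-30463/d(-54) = -30463/1 = -30463*1 = -30463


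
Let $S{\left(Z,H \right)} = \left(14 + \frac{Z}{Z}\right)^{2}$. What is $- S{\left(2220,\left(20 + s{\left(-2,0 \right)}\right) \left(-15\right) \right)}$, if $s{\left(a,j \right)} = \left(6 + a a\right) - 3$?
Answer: $-225$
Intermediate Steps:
$s{\left(a,j \right)} = 3 + a^{2}$ ($s{\left(a,j \right)} = \left(6 + a^{2}\right) - 3 = 3 + a^{2}$)
$S{\left(Z,H \right)} = 225$ ($S{\left(Z,H \right)} = \left(14 + 1\right)^{2} = 15^{2} = 225$)
$- S{\left(2220,\left(20 + s{\left(-2,0 \right)}\right) \left(-15\right) \right)} = \left(-1\right) 225 = -225$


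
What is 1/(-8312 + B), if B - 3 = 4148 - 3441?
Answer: -1/7602 ≈ -0.00013154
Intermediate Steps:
B = 710 (B = 3 + (4148 - 3441) = 3 + 707 = 710)
1/(-8312 + B) = 1/(-8312 + 710) = 1/(-7602) = -1/7602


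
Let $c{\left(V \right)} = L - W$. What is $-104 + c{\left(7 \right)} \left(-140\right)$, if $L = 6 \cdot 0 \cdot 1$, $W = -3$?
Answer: $-524$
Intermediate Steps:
$L = 0$ ($L = 0 \cdot 1 = 0$)
$c{\left(V \right)} = 3$ ($c{\left(V \right)} = 0 - -3 = 0 + 3 = 3$)
$-104 + c{\left(7 \right)} \left(-140\right) = -104 + 3 \left(-140\right) = -104 - 420 = -524$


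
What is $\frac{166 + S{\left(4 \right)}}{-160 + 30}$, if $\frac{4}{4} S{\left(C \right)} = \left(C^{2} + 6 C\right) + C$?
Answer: $- \frac{21}{13} \approx -1.6154$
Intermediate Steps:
$S{\left(C \right)} = C^{2} + 7 C$ ($S{\left(C \right)} = \left(C^{2} + 6 C\right) + C = C^{2} + 7 C$)
$\frac{166 + S{\left(4 \right)}}{-160 + 30} = \frac{166 + 4 \left(7 + 4\right)}{-160 + 30} = \frac{166 + 4 \cdot 11}{-130} = \left(166 + 44\right) \left(- \frac{1}{130}\right) = 210 \left(- \frac{1}{130}\right) = - \frac{21}{13}$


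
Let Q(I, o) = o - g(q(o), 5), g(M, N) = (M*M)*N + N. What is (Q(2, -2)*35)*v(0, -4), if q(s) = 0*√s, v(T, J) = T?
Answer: 0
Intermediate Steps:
q(s) = 0
g(M, N) = N + N*M² (g(M, N) = M²*N + N = N*M² + N = N + N*M²)
Q(I, o) = -5 + o (Q(I, o) = o - 5*(1 + 0²) = o - 5*(1 + 0) = o - 5 = -5 + o)
(Q(2, -2)*35)*v(0, -4) = ((-5 - 2)*35)*0 = -7*35*0 = -245*0 = 0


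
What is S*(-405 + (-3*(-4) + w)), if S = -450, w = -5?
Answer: 179100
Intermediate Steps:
S*(-405 + (-3*(-4) + w)) = -450*(-405 + (-3*(-4) - 5)) = -450*(-405 + (12 - 5)) = -450*(-405 + 7) = -450*(-398) = 179100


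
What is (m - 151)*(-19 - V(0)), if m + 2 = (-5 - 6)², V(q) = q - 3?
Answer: 512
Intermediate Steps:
V(q) = -3 + q
m = 119 (m = -2 + (-5 - 6)² = -2 + (-11)² = -2 + 121 = 119)
(m - 151)*(-19 - V(0)) = (119 - 151)*(-19 - (-3 + 0)) = -32*(-19 - 1*(-3)) = -32*(-19 + 3) = -32*(-16) = 512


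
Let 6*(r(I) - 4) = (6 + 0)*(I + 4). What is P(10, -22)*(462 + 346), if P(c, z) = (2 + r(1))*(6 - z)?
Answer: 248864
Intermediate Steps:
r(I) = 8 + I (r(I) = 4 + ((6 + 0)*(I + 4))/6 = 4 + (6*(4 + I))/6 = 4 + (24 + 6*I)/6 = 4 + (4 + I) = 8 + I)
P(c, z) = 66 - 11*z (P(c, z) = (2 + (8 + 1))*(6 - z) = (2 + 9)*(6 - z) = 11*(6 - z) = 66 - 11*z)
P(10, -22)*(462 + 346) = (66 - 11*(-22))*(462 + 346) = (66 + 242)*808 = 308*808 = 248864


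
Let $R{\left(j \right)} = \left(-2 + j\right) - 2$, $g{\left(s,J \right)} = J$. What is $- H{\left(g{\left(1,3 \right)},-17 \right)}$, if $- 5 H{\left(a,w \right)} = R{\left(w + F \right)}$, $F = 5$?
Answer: $- \frac{16}{5} \approx -3.2$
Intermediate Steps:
$R{\left(j \right)} = -4 + j$
$H{\left(a,w \right)} = - \frac{1}{5} - \frac{w}{5}$ ($H{\left(a,w \right)} = - \frac{-4 + \left(w + 5\right)}{5} = - \frac{-4 + \left(5 + w\right)}{5} = - \frac{1 + w}{5} = - \frac{1}{5} - \frac{w}{5}$)
$- H{\left(g{\left(1,3 \right)},-17 \right)} = - (- \frac{1}{5} - - \frac{17}{5}) = - (- \frac{1}{5} + \frac{17}{5}) = \left(-1\right) \frac{16}{5} = - \frac{16}{5}$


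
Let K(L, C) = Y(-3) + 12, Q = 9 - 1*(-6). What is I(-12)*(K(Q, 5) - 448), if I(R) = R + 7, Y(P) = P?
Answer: 2195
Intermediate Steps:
Q = 15 (Q = 9 + 6 = 15)
K(L, C) = 9 (K(L, C) = -3 + 12 = 9)
I(R) = 7 + R
I(-12)*(K(Q, 5) - 448) = (7 - 12)*(9 - 448) = -5*(-439) = 2195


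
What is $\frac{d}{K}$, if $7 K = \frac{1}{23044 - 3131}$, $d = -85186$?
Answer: $-11874161726$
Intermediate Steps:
$K = \frac{1}{139391}$ ($K = \frac{1}{7 \left(23044 - 3131\right)} = \frac{1}{7 \cdot 19913} = \frac{1}{7} \cdot \frac{1}{19913} = \frac{1}{139391} \approx 7.1741 \cdot 10^{-6}$)
$\frac{d}{K} = - 85186 \frac{1}{\frac{1}{139391}} = \left(-85186\right) 139391 = -11874161726$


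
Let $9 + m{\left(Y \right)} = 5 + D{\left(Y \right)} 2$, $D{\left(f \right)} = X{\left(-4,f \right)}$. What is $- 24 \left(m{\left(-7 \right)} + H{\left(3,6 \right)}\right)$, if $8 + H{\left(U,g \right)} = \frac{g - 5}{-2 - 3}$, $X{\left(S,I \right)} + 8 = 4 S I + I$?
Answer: $- \frac{21816}{5} \approx -4363.2$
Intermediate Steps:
$X{\left(S,I \right)} = -8 + I + 4 I S$ ($X{\left(S,I \right)} = -8 + \left(4 S I + I\right) = -8 + \left(4 I S + I\right) = -8 + \left(I + 4 I S\right) = -8 + I + 4 I S$)
$D{\left(f \right)} = -8 - 15 f$ ($D{\left(f \right)} = -8 + f + 4 f \left(-4\right) = -8 + f - 16 f = -8 - 15 f$)
$H{\left(U,g \right)} = -7 - \frac{g}{5}$ ($H{\left(U,g \right)} = -8 + \frac{g - 5}{-2 - 3} = -8 + \frac{-5 + g}{-5} = -8 + \left(-5 + g\right) \left(- \frac{1}{5}\right) = -8 - \left(-1 + \frac{g}{5}\right) = -7 - \frac{g}{5}$)
$m{\left(Y \right)} = -20 - 30 Y$ ($m{\left(Y \right)} = -9 + \left(5 + \left(-8 - 15 Y\right) 2\right) = -9 + \left(5 - \left(16 + 30 Y\right)\right) = -9 - \left(11 + 30 Y\right) = -20 - 30 Y$)
$- 24 \left(m{\left(-7 \right)} + H{\left(3,6 \right)}\right) = - 24 \left(\left(-20 - -210\right) - \frac{41}{5}\right) = - 24 \left(\left(-20 + 210\right) - \frac{41}{5}\right) = - 24 \left(190 - \frac{41}{5}\right) = \left(-24\right) \frac{909}{5} = - \frac{21816}{5}$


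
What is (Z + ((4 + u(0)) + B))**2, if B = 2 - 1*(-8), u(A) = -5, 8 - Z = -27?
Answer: 1936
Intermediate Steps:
Z = 35 (Z = 8 - 1*(-27) = 8 + 27 = 35)
B = 10 (B = 2 + 8 = 10)
(Z + ((4 + u(0)) + B))**2 = (35 + ((4 - 5) + 10))**2 = (35 + (-1 + 10))**2 = (35 + 9)**2 = 44**2 = 1936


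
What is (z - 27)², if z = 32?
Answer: 25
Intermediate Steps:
(z - 27)² = (32 - 27)² = 5² = 25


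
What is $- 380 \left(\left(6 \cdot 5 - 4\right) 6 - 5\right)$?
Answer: $-57380$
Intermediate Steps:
$- 380 \left(\left(6 \cdot 5 - 4\right) 6 - 5\right) = - 380 \left(\left(30 - 4\right) 6 - 5\right) = - 380 \left(26 \cdot 6 - 5\right) = - 380 \left(156 - 5\right) = \left(-380\right) 151 = -57380$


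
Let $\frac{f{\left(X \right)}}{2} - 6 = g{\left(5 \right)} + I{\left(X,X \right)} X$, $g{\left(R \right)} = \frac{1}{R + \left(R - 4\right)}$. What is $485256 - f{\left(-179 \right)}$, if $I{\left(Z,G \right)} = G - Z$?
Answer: $\frac{1455731}{3} \approx 4.8524 \cdot 10^{5}$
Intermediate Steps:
$g{\left(R \right)} = \frac{1}{-4 + 2 R}$ ($g{\left(R \right)} = \frac{1}{R + \left(-4 + R\right)} = \frac{1}{-4 + 2 R}$)
$f{\left(X \right)} = \frac{37}{3}$ ($f{\left(X \right)} = 12 + 2 \left(\frac{1}{2 \left(-2 + 5\right)} + \left(X - X\right) X\right) = 12 + 2 \left(\frac{1}{2 \cdot 3} + 0 X\right) = 12 + 2 \left(\frac{1}{2} \cdot \frac{1}{3} + 0\right) = 12 + 2 \left(\frac{1}{6} + 0\right) = 12 + 2 \cdot \frac{1}{6} = 12 + \frac{1}{3} = \frac{37}{3}$)
$485256 - f{\left(-179 \right)} = 485256 - \frac{37}{3} = \frac{1455731}{3}$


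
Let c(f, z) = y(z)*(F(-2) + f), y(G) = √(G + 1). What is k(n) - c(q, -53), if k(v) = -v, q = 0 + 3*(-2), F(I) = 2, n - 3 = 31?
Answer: -34 + 8*I*√13 ≈ -34.0 + 28.844*I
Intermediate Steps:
n = 34 (n = 3 + 31 = 34)
q = -6 (q = 0 - 6 = -6)
y(G) = √(1 + G)
c(f, z) = √(1 + z)*(2 + f)
k(n) - c(q, -53) = -1*34 - √(1 - 53)*(2 - 6) = -34 - √(-52)*(-4) = -34 - 2*I*√13*(-4) = -34 - (-8)*I*√13 = -34 + 8*I*√13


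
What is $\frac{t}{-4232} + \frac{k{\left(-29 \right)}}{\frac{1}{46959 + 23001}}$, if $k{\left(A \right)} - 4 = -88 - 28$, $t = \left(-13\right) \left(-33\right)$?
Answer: $- \frac{33159921069}{4232} \approx -7.8355 \cdot 10^{6}$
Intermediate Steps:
$t = 429$
$k{\left(A \right)} = -112$ ($k{\left(A \right)} = 4 - 116 = -112$)
$\frac{t}{-4232} + \frac{k{\left(-29 \right)}}{\frac{1}{46959 + 23001}} = \frac{429}{-4232} - \frac{112}{\frac{1}{46959 + 23001}} = 429 \left(- \frac{1}{4232}\right) - \frac{112}{\frac{1}{69960}} = - \frac{429}{4232} - 112 \frac{1}{\frac{1}{69960}} = - \frac{429}{4232} - 7835520 = - \frac{33159921069}{4232}$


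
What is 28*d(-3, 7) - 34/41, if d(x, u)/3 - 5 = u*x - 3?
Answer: -65470/41 ≈ -1596.8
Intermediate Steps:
d(x, u) = 6 + 3*u*x (d(x, u) = 15 + 3*(u*x - 3) = 15 + 3*(-3 + u*x) = 15 + (-9 + 3*u*x) = 6 + 3*u*x)
28*d(-3, 7) - 34/41 = 28*(6 + 3*7*(-3)) - 34/41 = 28*(6 - 63) - 34*1/41 = 28*(-57) - 34/41 = -1596 - 34/41 = -65470/41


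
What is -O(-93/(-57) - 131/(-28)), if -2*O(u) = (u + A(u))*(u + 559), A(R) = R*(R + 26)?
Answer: 17891138700765/301137536 ≈ 59412.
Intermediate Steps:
A(R) = R*(26 + R)
O(u) = -(559 + u)*(u + u*(26 + u))/2 (O(u) = -(u + u*(26 + u))*(u + 559)/2 = -(u + u*(26 + u))*(559 + u)/2 = -(559 + u)*(u + u*(26 + u))/2)
-O(-93/(-57) - 131/(-28)) = -(-93/(-57) - 131/(-28))*(-15093 - (-93/(-57) - 131/(-28))**2 - 586*(-93/(-57) - 131/(-28)))/2 = -(-93*(-1/57) - 131*(-1/28))*(-15093 - (-93*(-1/57) - 131*(-1/28))**2 - 586*(-93*(-1/57) - 131*(-1/28)))/2 = -(31/19 + 131/28)*(-15093 - (31/19 + 131/28)**2 - 586*(31/19 + 131/28))/2 = -3357*(-15093 - (3357/532)**2 - 586*3357/532)/(2*532) = -3357*(-15093 - 1*11269449/283024 - 983601/266)/(2*532) = -3357*(-15093 - 11269449/283024 - 983601/266)/(2*532) = -3357*(-5329502145)/(2*532*283024) = -1*(-17891138700765/301137536) = 17891138700765/301137536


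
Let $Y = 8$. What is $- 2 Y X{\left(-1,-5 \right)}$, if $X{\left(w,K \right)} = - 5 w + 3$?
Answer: $-128$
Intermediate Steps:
$X{\left(w,K \right)} = 3 - 5 w$
$- 2 Y X{\left(-1,-5 \right)} = \left(-2\right) 8 \left(3 - -5\right) = - 16 \left(3 + 5\right) = \left(-16\right) 8 = -128$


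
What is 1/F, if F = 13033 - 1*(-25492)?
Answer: 1/38525 ≈ 2.5957e-5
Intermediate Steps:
F = 38525 (F = 13033 + 25492 = 38525)
1/F = 1/38525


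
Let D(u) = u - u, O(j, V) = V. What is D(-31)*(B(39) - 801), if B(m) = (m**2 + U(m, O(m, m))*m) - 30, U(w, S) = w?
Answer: 0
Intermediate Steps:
D(u) = 0
B(m) = -30 + 2*m**2 (B(m) = (m**2 + m*m) - 30 = (m**2 + m**2) - 30 = 2*m**2 - 30 = -30 + 2*m**2)
D(-31)*(B(39) - 801) = 0*((-30 + 2*39**2) - 801) = 0*((-30 + 2*1521) - 801) = 0*((-30 + 3042) - 801) = 0*(3012 - 801) = 0*2211 = 0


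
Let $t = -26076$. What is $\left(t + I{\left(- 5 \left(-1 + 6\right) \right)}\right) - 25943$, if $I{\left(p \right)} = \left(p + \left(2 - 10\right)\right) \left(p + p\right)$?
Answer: $-50369$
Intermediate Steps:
$I{\left(p \right)} = 2 p \left(-8 + p\right)$ ($I{\left(p \right)} = \left(p + \left(2 - 10\right)\right) 2 p = \left(p - 8\right) 2 p = \left(-8 + p\right) 2 p = 2 p \left(-8 + p\right)$)
$\left(t + I{\left(- 5 \left(-1 + 6\right) \right)}\right) - 25943 = \left(-26076 + 2 \left(- 5 \left(-1 + 6\right)\right) \left(-8 - 5 \left(-1 + 6\right)\right)\right) - 25943 = \left(-26076 + 2 \left(\left(-5\right) 5\right) \left(-8 - 25\right)\right) - 25943 = \left(-26076 + 2 \left(-25\right) \left(-8 - 25\right)\right) - 25943 = \left(-26076 + 2 \left(-25\right) \left(-33\right)\right) - 25943 = \left(-26076 + 1650\right) - 25943 = -24426 - 25943 = -50369$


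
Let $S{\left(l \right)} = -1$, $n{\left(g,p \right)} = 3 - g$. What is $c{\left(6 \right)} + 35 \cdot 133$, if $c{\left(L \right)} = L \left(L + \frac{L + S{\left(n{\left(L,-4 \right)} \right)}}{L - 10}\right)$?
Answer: $\frac{9367}{2} \approx 4683.5$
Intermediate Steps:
$c{\left(L \right)} = L \left(L + \frac{-1 + L}{-10 + L}\right)$ ($c{\left(L \right)} = L \left(L + \frac{L - 1}{L - 10}\right) = L \left(L + \frac{-1 + L}{-10 + L}\right)$)
$c{\left(6 \right)} + 35 \cdot 133 = \frac{6 \left(-1 + 6^{2} - 54\right)}{-10 + 6} + 35 \cdot 133 = \frac{6 \left(-1 + 36 - 54\right)}{-4} + 4655 = 6 \left(- \frac{1}{4}\right) \left(-19\right) + 4655 = \frac{57}{2} + 4655 = \frac{9367}{2}$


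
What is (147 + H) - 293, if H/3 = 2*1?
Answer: -140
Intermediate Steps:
H = 6 (H = 3*(2*1) = 3*2 = 6)
(147 + H) - 293 = (147 + 6) - 293 = 153 - 293 = -140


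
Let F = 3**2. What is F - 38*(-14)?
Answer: 541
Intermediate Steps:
F = 9
F - 38*(-14) = 9 - 38*(-14) = 9 + 532 = 541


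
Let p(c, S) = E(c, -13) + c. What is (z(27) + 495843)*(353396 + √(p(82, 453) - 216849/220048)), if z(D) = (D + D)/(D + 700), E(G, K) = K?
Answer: 127391453249340/727 + 360477915*√205833765639/39993724 ≈ 1.7523e+11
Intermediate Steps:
p(c, S) = -13 + c
z(D) = 2*D/(700 + D) (z(D) = (2*D)/(700 + D) = 2*D/(700 + D))
(z(27) + 495843)*(353396 + √(p(82, 453) - 216849/220048)) = (2*27/(700 + 27) + 495843)*(353396 + √((-13 + 82) - 216849/220048)) = (2*27/727 + 495843)*(353396 + √(69 - 216849*1/220048)) = (2*27*(1/727) + 495843)*(353396 + √(69 - 216849/220048)) = (54/727 + 495843)*(353396 + √(14966463/220048)) = 360477915*(353396 + √205833765639/55012)/727 = 127391453249340/727 + 360477915*√205833765639/39993724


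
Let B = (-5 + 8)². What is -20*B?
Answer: -180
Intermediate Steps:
B = 9 (B = 3² = 9)
-20*B = -20*9 = -180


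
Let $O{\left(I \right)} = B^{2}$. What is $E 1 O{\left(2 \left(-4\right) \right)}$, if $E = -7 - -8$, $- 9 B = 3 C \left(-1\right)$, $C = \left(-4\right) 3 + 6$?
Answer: $4$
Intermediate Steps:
$C = -6$ ($C = -12 + 6 = -6$)
$B = -2$ ($B = - \frac{3 \left(-6\right) \left(-1\right)}{9} = - \frac{\left(-18\right) \left(-1\right)}{9} = \left(- \frac{1}{9}\right) 18 = -2$)
$E = 1$ ($E = -7 + 8 = 1$)
$O{\left(I \right)} = 4$ ($O{\left(I \right)} = \left(-2\right)^{2} = 4$)
$E 1 O{\left(2 \left(-4\right) \right)} = 1 \cdot 1 \cdot 4 = 1 \cdot 4 = 4$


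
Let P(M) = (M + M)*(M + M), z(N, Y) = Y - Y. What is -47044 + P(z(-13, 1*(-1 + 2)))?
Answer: -47044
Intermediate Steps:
z(N, Y) = 0
P(M) = 4*M² (P(M) = (2*M)*(2*M) = 4*M²)
-47044 + P(z(-13, 1*(-1 + 2))) = -47044 + 4*0² = -47044 + 4*0 = -47044 + 0 = -47044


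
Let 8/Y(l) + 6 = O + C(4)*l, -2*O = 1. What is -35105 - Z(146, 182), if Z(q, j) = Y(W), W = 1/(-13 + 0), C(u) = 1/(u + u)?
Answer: -23765253/677 ≈ -35104.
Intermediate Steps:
O = -½ (O = -½*1 = -½ ≈ -0.50000)
C(u) = 1/(2*u)
W = -1/13 (W = 1/(-13) = -1/13 ≈ -0.076923)
Y(l) = 8/(-13/2 + l/8) (Y(l) = 8/(-6 + (-½ + ((½)/4)*l)) = 8/(-6 + (-½ + ((½)*(¼))*l)) = 8/(-6 + (-½ + l/8)) = 8/(-13/2 + l/8))
Z(q, j) = -832/677 (Z(q, j) = 64/(-52 - 1/13) = 64/(-677/13) = 64*(-13/677) = -832/677)
-35105 - Z(146, 182) = -35105 - 1*(-832/677) = -35105 + 832/677 = -23765253/677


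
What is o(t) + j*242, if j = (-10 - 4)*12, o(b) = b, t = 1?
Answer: -40655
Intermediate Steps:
j = -168 (j = -14*12 = -168)
o(t) + j*242 = 1 - 168*242 = 1 - 40656 = -40655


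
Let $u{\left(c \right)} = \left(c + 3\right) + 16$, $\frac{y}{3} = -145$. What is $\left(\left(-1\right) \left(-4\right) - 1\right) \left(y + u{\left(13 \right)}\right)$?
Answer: $-1209$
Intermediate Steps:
$y = -435$ ($y = 3 \left(-145\right) = -435$)
$u{\left(c \right)} = 19 + c$ ($u{\left(c \right)} = \left(3 + c\right) + 16 = 19 + c$)
$\left(\left(-1\right) \left(-4\right) - 1\right) \left(y + u{\left(13 \right)}\right) = \left(\left(-1\right) \left(-4\right) - 1\right) \left(-435 + \left(19 + 13\right)\right) = \left(4 - 1\right) \left(-435 + 32\right) = 3 \left(-403\right) = -1209$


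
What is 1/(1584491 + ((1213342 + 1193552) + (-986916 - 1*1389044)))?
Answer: 1/1615425 ≈ 6.1903e-7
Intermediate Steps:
1/(1584491 + ((1213342 + 1193552) + (-986916 - 1*1389044))) = 1/(1584491 + (2406894 + (-986916 - 1389044))) = 1/(1584491 + (2406894 - 2375960)) = 1/(1584491 + 30934) = 1/1615425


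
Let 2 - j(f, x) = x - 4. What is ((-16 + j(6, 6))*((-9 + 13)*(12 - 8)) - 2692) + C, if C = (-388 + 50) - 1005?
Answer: -4291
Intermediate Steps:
j(f, x) = 6 - x (j(f, x) = 2 - (x - 4) = 2 - (-4 + x) = 2 + (4 - x) = 6 - x)
C = -1343 (C = -338 - 1005 = -1343)
((-16 + j(6, 6))*((-9 + 13)*(12 - 8)) - 2692) + C = ((-16 + (6 - 1*6))*((-9 + 13)*(12 - 8)) - 2692) - 1343 = ((-16 + (6 - 6))*(4*4) - 2692) - 1343 = ((-16 + 0)*16 - 2692) - 1343 = (-16*16 - 2692) - 1343 = (-256 - 2692) - 1343 = -2948 - 1343 = -4291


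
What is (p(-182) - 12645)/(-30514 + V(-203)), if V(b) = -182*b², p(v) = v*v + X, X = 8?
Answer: -6829/2510184 ≈ -0.0027205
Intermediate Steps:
p(v) = 8 + v² (p(v) = v*v + 8 = v² + 8 = 8 + v²)
(p(-182) - 12645)/(-30514 + V(-203)) = ((8 + (-182)²) - 12645)/(-30514 - 182*(-203)²) = ((8 + 33124) - 12645)/(-30514 - 182*41209) = (33132 - 12645)/(-30514 - 7500038) = 20487/(-7530552) = 20487*(-1/7530552) = -6829/2510184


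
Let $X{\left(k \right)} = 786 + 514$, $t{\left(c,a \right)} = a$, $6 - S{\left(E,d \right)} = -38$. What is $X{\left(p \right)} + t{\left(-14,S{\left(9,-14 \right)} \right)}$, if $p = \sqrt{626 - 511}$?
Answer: $1344$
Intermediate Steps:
$S{\left(E,d \right)} = 44$ ($S{\left(E,d \right)} = 6 - -38 = 6 + 38 = 44$)
$p = \sqrt{115} \approx 10.724$
$X{\left(k \right)} = 1300$
$X{\left(p \right)} + t{\left(-14,S{\left(9,-14 \right)} \right)} = 1300 + 44 = 1344$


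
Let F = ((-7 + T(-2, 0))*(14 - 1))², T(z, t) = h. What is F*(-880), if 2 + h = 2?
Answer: -7287280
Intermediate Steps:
h = 0 (h = -2 + 2 = 0)
T(z, t) = 0
F = 8281 (F = ((-7 + 0)*(14 - 1))² = (-7*13)² = (-91)² = 8281)
F*(-880) = 8281*(-880) = -7287280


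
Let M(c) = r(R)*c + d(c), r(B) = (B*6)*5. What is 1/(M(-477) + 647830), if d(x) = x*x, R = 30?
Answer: 1/446059 ≈ 2.2419e-6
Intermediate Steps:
d(x) = x²
r(B) = 30*B (r(B) = (6*B)*5 = 30*B)
M(c) = c² + 900*c (M(c) = (30*30)*c + c² = 900*c + c² = c² + 900*c)
1/(M(-477) + 647830) = 1/(-477*(900 - 477) + 647830) = 1/(-477*423 + 647830) = 1/(-201771 + 647830) = 1/446059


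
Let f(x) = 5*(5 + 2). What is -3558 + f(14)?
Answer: -3523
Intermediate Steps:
f(x) = 35 (f(x) = 5*7 = 35)
-3558 + f(14) = -3558 + 35 = -3523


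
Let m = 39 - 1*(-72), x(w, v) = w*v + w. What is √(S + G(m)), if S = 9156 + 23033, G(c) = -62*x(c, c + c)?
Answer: I*√1502497 ≈ 1225.8*I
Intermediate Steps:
x(w, v) = w + v*w (x(w, v) = v*w + w = w + v*w)
m = 111 (m = 39 + 72 = 111)
G(c) = -62*c*(1 + 2*c) (G(c) = -62*c*(1 + (c + c)) = -62*c*(1 + 2*c))
S = 32189
√(S + G(m)) = √(32189 - 62*111*(1 + 2*111)) = √(32189 - 62*111*(1 + 222)) = √(32189 - 62*111*223) = √(32189 - 1534686) = √(-1502497) = I*√1502497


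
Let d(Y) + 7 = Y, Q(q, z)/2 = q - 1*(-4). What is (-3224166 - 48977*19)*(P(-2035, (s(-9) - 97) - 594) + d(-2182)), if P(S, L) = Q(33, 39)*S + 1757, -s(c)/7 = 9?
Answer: 627455483038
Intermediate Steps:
Q(q, z) = 8 + 2*q (Q(q, z) = 2*(q - 1*(-4)) = 2*(q + 4) = 2*(4 + q) = 8 + 2*q)
d(Y) = -7 + Y
s(c) = -63 (s(c) = -7*9 = -63)
P(S, L) = 1757 + 74*S (P(S, L) = (8 + 2*33)*S + 1757 = (8 + 66)*S + 1757 = 74*S + 1757 = 1757 + 74*S)
(-3224166 - 48977*19)*(P(-2035, (s(-9) - 97) - 594) + d(-2182)) = (-3224166 - 48977*19)*((1757 + 74*(-2035)) + (-7 - 2182)) = (-3224166 - 930563)*((1757 - 150590) - 2189) = -4154729*(-148833 - 2189) = -4154729*(-151022) = 627455483038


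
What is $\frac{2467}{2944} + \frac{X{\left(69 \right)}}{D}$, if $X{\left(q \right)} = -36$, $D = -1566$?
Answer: $\frac{220517}{256128} \approx 0.86096$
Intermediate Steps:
$\frac{2467}{2944} + \frac{X{\left(69 \right)}}{D} = \frac{2467}{2944} - \frac{36}{-1566} = 2467 \cdot \frac{1}{2944} - - \frac{2}{87} = \frac{2467}{2944} + \frac{2}{87} = \frac{220517}{256128}$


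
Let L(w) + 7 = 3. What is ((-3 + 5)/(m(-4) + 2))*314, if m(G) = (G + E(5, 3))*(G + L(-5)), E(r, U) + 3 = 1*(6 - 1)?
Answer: 314/9 ≈ 34.889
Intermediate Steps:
L(w) = -4 (L(w) = -7 + 3 = -4)
E(r, U) = 2 (E(r, U) = -3 + 1*(6 - 1) = -3 + 1*5 = -3 + 5 = 2)
m(G) = (-4 + G)*(2 + G) (m(G) = (G + 2)*(G - 4) = (2 + G)*(-4 + G) = (-4 + G)*(2 + G))
((-3 + 5)/(m(-4) + 2))*314 = ((-3 + 5)/((-8 + (-4)² - 2*(-4)) + 2))*314 = (2/((-8 + 16 + 8) + 2))*314 = (2/(16 + 2))*314 = (2/18)*314 = (2*(1/18))*314 = (⅑)*314 = 314/9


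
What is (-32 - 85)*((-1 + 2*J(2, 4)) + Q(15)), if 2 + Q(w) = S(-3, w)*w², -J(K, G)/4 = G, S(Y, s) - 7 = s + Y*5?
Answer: -180180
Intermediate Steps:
S(Y, s) = 7 + s + 5*Y (S(Y, s) = 7 + (s + Y*5) = 7 + (s + 5*Y) = 7 + s + 5*Y)
J(K, G) = -4*G
Q(w) = -2 + w²*(-8 + w) (Q(w) = -2 + (7 + w + 5*(-3))*w² = -2 + (7 + w - 15)*w² = -2 + (-8 + w)*w² = -2 + w²*(-8 + w))
(-32 - 85)*((-1 + 2*J(2, 4)) + Q(15)) = (-32 - 85)*((-1 + 2*(-4*4)) + (-2 + 15²*(-8 + 15))) = -117*((-1 + 2*(-16)) + (-2 + 225*7)) = -117*((-1 - 32) + (-2 + 1575)) = -117*(-33 + 1573) = -117*1540 = -180180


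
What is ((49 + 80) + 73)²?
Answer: 40804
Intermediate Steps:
((49 + 80) + 73)² = (129 + 73)² = 202² = 40804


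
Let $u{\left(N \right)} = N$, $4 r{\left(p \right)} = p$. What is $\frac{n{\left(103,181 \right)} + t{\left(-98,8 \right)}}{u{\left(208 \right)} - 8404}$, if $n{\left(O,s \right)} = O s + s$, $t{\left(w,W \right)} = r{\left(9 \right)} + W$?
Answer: $- \frac{75337}{32784} \approx -2.298$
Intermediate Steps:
$r{\left(p \right)} = \frac{p}{4}$
$t{\left(w,W \right)} = \frac{9}{4} + W$ ($t{\left(w,W \right)} = \frac{1}{4} \cdot 9 + W = \frac{9}{4} + W$)
$n{\left(O,s \right)} = s + O s$
$\frac{n{\left(103,181 \right)} + t{\left(-98,8 \right)}}{u{\left(208 \right)} - 8404} = \frac{181 \left(1 + 103\right) + \left(\frac{9}{4} + 8\right)}{208 - 8404} = \frac{181 \cdot 104 + \frac{41}{4}}{-8196} = \left(18824 + \frac{41}{4}\right) \left(- \frac{1}{8196}\right) = \frac{75337}{4} \left(- \frac{1}{8196}\right) = - \frac{75337}{32784}$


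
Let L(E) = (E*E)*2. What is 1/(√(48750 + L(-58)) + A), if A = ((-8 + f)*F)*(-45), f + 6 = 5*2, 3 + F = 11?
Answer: 720/1009061 - √55478/2018122 ≈ 0.00059682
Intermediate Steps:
F = 8 (F = -3 + 11 = 8)
f = 4 (f = -6 + 5*2 = -6 + 10 = 4)
L(E) = 2*E² (L(E) = E²*2 = 2*E²)
A = 1440 (A = ((-8 + 4)*8)*(-45) = -4*8*(-45) = -32*(-45) = 1440)
1/(√(48750 + L(-58)) + A) = 1/(√(48750 + 2*(-58)²) + 1440) = 1/(√(48750 + 2*3364) + 1440) = 1/(√(48750 + 6728) + 1440) = 1/(√55478 + 1440) = 1/(1440 + √55478)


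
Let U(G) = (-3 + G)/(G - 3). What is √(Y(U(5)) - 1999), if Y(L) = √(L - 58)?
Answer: √(-1999 + I*√57) ≈ 0.08443 + 44.71*I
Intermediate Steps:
U(G) = 1 (U(G) = (-3 + G)/(-3 + G) = 1)
Y(L) = √(-58 + L)
√(Y(U(5)) - 1999) = √(√(-58 + 1) - 1999) = √(√(-57) - 1999) = √(I*√57 - 1999) = √(-1999 + I*√57)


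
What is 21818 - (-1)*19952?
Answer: 41770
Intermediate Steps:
21818 - (-1)*19952 = 21818 - 1*(-19952) = 21818 + 19952 = 41770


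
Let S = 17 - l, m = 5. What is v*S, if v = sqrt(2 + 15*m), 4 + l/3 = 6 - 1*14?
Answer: 53*sqrt(77) ≈ 465.07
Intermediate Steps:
l = -36 (l = -12 + 3*(6 - 1*14) = -12 + 3*(6 - 14) = -12 + 3*(-8) = -12 - 24 = -36)
S = 53 (S = 17 - 1*(-36) = 17 + 36 = 53)
v = sqrt(77) (v = sqrt(2 + 15*5) = sqrt(2 + 75) = sqrt(77) ≈ 8.7750)
v*S = sqrt(77)*53 = 53*sqrt(77)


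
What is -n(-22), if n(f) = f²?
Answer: -484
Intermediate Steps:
-n(-22) = -1*(-22)² = -1*484 = -484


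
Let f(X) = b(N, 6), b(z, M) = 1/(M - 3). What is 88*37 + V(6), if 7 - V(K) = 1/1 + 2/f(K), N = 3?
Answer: 3256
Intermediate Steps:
b(z, M) = 1/(-3 + M)
f(X) = 1/3 (f(X) = 1/(-3 + 6) = 1/3)
V(K) = 0 (V(K) = 7 - (1/1 + 2/(1/3)) = 7 - (1*1 + 2*3) = 7 - (1 + 6) = 7 - 1*7 = 7 - 7 = 0)
88*37 + V(6) = 88*37 + 0 = 3256 + 0 = 3256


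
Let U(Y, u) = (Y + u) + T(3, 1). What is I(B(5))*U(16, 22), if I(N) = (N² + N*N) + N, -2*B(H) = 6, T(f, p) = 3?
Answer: 615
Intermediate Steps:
B(H) = -3 (B(H) = -½*6 = -3)
U(Y, u) = 3 + Y + u (U(Y, u) = (Y + u) + 3 = 3 + Y + u)
I(N) = N + 2*N² (I(N) = (N² + N²) + N = 2*N² + N = N + 2*N²)
I(B(5))*U(16, 22) = (-3*(1 + 2*(-3)))*(3 + 16 + 22) = -3*(1 - 6)*41 = -3*(-5)*41 = 15*41 = 615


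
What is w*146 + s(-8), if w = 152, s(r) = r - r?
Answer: 22192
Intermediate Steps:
s(r) = 0
w*146 + s(-8) = 152*146 + 0 = 22192 + 0 = 22192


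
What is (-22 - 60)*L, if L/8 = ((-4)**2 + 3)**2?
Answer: -236816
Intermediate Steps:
L = 2888 (L = 8*((-4)**2 + 3)**2 = 8*(16 + 3)**2 = 8*19**2 = 8*361 = 2888)
(-22 - 60)*L = (-22 - 60)*2888 = -82*2888 = -236816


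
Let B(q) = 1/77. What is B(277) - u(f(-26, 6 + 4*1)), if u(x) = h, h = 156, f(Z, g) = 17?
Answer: -12011/77 ≈ -155.99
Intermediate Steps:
B(q) = 1/77
u(x) = 156
B(277) - u(f(-26, 6 + 4*1)) = 1/77 - 1*156 = 1/77 - 156 = -12011/77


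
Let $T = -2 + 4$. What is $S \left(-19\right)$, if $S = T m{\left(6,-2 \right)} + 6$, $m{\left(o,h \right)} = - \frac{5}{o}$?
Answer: $- \frac{247}{3} \approx -82.333$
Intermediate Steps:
$T = 2$
$S = \frac{13}{3}$ ($S = 2 \left(- \frac{5}{6}\right) + 6 = - \frac{5}{3} + 6 = \frac{13}{3} \approx 4.3333$)
$S \left(-19\right) = \frac{13}{3} \left(-19\right) = - \frac{247}{3}$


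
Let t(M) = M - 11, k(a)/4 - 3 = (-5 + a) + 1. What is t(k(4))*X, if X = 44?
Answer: 44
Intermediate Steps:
k(a) = -4 + 4*a (k(a) = 12 + 4*((-5 + a) + 1) = 12 + 4*(-4 + a) = 12 + (-16 + 4*a) = -4 + 4*a)
t(M) = -11 + M
t(k(4))*X = (-11 + (-4 + 4*4))*44 = (-11 + (-4 + 16))*44 = (-11 + 12)*44 = 1*44 = 44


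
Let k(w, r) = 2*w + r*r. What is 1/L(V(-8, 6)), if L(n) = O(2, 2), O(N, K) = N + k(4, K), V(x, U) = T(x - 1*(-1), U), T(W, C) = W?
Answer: 1/14 ≈ 0.071429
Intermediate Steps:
k(w, r) = r² + 2*w (k(w, r) = 2*w + r² = r² + 2*w)
V(x, U) = 1 + x (V(x, U) = x - 1*(-1) = x + 1 = 1 + x)
O(N, K) = 8 + N + K² (O(N, K) = N + (K² + 2*4) = N + (K² + 8) = N + (8 + K²) = 8 + N + K²)
L(n) = 14 (L(n) = 8 + 2 + 2² = 8 + 2 + 4 = 14)
1/L(V(-8, 6)) = 1/14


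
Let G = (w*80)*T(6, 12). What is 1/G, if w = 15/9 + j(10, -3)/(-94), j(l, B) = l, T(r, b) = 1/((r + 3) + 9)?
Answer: 1269/8800 ≈ 0.14420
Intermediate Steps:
T(r, b) = 1/(12 + r) (T(r, b) = 1/((3 + r) + 9) = 1/(12 + r))
w = 220/141 (w = 15/9 + 10/(-94) = 15*(⅑) + 10*(-1/94) = 5/3 - 5/47 = 220/141 ≈ 1.5603)
G = 8800/1269 (G = ((220/141)*80)/(12 + 6) = (17600/141)/18 = (17600/141)*(1/18) = 8800/1269 ≈ 6.9346)
1/G = 1/(8800/1269) = 1269/8800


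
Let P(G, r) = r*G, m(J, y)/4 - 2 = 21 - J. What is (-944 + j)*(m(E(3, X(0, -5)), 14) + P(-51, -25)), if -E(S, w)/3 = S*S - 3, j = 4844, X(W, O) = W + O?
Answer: 5612100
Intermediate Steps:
X(W, O) = O + W
E(S, w) = 9 - 3*S**2 (E(S, w) = -3*(S*S - 3) = -3*(S**2 - 3) = -3*(-3 + S**2) = 9 - 3*S**2)
m(J, y) = 92 - 4*J (m(J, y) = 8 + 4*(21 - J) = 8 + (84 - 4*J) = 92 - 4*J)
P(G, r) = G*r
(-944 + j)*(m(E(3, X(0, -5)), 14) + P(-51, -25)) = (-944 + 4844)*((92 - 4*(9 - 3*3**2)) - 51*(-25)) = 3900*((92 - 4*(9 - 3*9)) + 1275) = 3900*((92 - 4*(9 - 27)) + 1275) = 3900*((92 - 4*(-18)) + 1275) = 3900*((92 + 72) + 1275) = 3900*(164 + 1275) = 3900*1439 = 5612100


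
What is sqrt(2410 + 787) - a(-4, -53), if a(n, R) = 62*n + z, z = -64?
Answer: 312 + sqrt(3197) ≈ 368.54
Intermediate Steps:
a(n, R) = -64 + 62*n (a(n, R) = 62*n - 64 = -64 + 62*n)
sqrt(2410 + 787) - a(-4, -53) = sqrt(2410 + 787) - (-64 + 62*(-4)) = sqrt(3197) - (-64 - 248) = sqrt(3197) - 1*(-312) = sqrt(3197) + 312 = 312 + sqrt(3197)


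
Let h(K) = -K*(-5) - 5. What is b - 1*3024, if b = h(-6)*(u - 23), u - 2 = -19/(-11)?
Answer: -25844/11 ≈ -2349.5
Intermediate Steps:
u = 41/11 (u = 2 - 19/(-11) = 2 - 19*(-1/11) = 2 + 19/11 = 41/11 ≈ 3.7273)
h(K) = -5 + 5*K (h(K) = 5*K - 5 = -5 + 5*K)
b = 7420/11 (b = (-5 + 5*(-6))*(41/11 - 23) = (-5 - 30)*(-212/11) = -35*(-212/11) = 7420/11 ≈ 674.54)
b - 1*3024 = 7420/11 - 1*3024 = 7420/11 - 3024 = -25844/11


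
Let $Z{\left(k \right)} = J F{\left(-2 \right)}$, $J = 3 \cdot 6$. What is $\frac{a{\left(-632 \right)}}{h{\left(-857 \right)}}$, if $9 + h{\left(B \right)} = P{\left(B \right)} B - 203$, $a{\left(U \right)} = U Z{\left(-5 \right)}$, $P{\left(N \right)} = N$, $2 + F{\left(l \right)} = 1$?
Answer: $\frac{11376}{734237} \approx 0.015494$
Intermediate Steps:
$J = 18$
$F{\left(l \right)} = -1$ ($F{\left(l \right)} = -2 + 1 = -1$)
$Z{\left(k \right)} = -18$ ($Z{\left(k \right)} = 18 \left(-1\right) = -18$)
$a{\left(U \right)} = - 18 U$ ($a{\left(U \right)} = U \left(-18\right) = - 18 U$)
$h{\left(B \right)} = -212 + B^{2}$ ($h{\left(B \right)} = -9 + \left(B B - 203\right) = -9 + \left(B^{2} - 203\right) = -9 + \left(-203 + B^{2}\right) = -212 + B^{2}$)
$\frac{a{\left(-632 \right)}}{h{\left(-857 \right)}} = \frac{\left(-18\right) \left(-632\right)}{-212 + \left(-857\right)^{2}} = \frac{11376}{-212 + 734449} = \frac{11376}{734237}$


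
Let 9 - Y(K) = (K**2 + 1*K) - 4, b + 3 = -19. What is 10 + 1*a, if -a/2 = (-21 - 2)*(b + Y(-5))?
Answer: -1324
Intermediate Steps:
b = -22 (b = -3 - 19 = -22)
Y(K) = 13 - K - K**2 (Y(K) = 9 - ((K**2 + 1*K) - 4) = 9 - ((K**2 + K) - 4) = 9 - ((K + K**2) - 4) = 9 - (-4 + K + K**2) = 9 + (4 - K - K**2) = 13 - K - K**2)
a = -1334 (a = -2*(-21 - 2)*(-22 + (13 - 1*(-5) - 1*(-5)**2)) = -(-46)*(-22 + (13 + 5 - 1*25)) = -(-46)*(-22 + (13 + 5 - 25)) = -(-46)*(-22 - 7) = -(-46)*(-29) = -2*667 = -1334)
10 + 1*a = 10 + 1*(-1334) = 10 - 1334 = -1324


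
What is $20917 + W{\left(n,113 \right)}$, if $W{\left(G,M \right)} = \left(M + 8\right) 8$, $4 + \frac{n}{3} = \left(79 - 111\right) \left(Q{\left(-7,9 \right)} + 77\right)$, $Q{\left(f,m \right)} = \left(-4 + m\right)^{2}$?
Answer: $21885$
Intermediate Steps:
$n = -9804$ ($n = -12 + 3 \left(79 - 111\right) \left(\left(-4 + 9\right)^{2} + 77\right) = -12 + 3 \left(- 32 \left(5^{2} + 77\right)\right) = -12 + 3 \left(- 32 \left(25 + 77\right)\right) = -12 + 3 \left(\left(-32\right) 102\right) = -12 + 3 \left(-3264\right) = -12 - 9792 = -9804$)
$W{\left(G,M \right)} = 64 + 8 M$ ($W{\left(G,M \right)} = \left(8 + M\right) 8 = 64 + 8 M$)
$20917 + W{\left(n,113 \right)} = 20917 + \left(64 + 8 \cdot 113\right) = 20917 + \left(64 + 904\right) = 20917 + 968 = 21885$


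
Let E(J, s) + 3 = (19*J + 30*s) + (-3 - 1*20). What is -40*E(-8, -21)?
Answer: 32320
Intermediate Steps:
E(J, s) = -26 + 19*J + 30*s (E(J, s) = -3 + ((19*J + 30*s) + (-3 - 1*20)) = -3 + ((19*J + 30*s) + (-3 - 20)) = -3 + ((19*J + 30*s) - 23) = -3 + (-23 + 19*J + 30*s) = -26 + 19*J + 30*s)
-40*E(-8, -21) = -40*(-26 + 19*(-8) + 30*(-21)) = -40*(-26 - 152 - 630) = -40*(-808) = 32320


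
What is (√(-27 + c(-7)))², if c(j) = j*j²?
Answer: -370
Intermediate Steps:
c(j) = j³
(√(-27 + c(-7)))² = (√(-27 + (-7)³))² = (√(-27 - 343))² = (√(-370))² = (I*√370)² = -370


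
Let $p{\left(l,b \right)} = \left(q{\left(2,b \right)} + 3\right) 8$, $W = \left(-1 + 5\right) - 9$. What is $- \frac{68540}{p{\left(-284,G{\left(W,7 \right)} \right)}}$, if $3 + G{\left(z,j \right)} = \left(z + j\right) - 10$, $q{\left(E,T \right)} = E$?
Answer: $- \frac{3427}{2} \approx -1713.5$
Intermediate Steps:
$W = -5$ ($W = 4 - 9 = -5$)
$G{\left(z,j \right)} = -13 + j + z$ ($G{\left(z,j \right)} = -3 - \left(10 - j - z\right) = -3 + \left(-10 + j + z\right) = -13 + j + z$)
$p{\left(l,b \right)} = 40$ ($p{\left(l,b \right)} = \left(2 + 3\right) 8 = 5 \cdot 8 = 40$)
$- \frac{68540}{p{\left(-284,G{\left(W,7 \right)} \right)}} = - \frac{68540}{40} = \left(-68540\right) \frac{1}{40} = - \frac{3427}{2}$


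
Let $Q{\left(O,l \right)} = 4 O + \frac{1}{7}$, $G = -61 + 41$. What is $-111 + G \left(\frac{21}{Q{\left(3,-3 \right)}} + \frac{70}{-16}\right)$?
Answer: $- \frac{1975}{34} \approx -58.088$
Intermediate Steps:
$G = -20$
$Q{\left(O,l \right)} = \frac{1}{7} + 4 O$ ($Q{\left(O,l \right)} = 4 O + \frac{1}{7} = \frac{1}{7} + 4 O$)
$-111 + G \left(\frac{21}{Q{\left(3,-3 \right)}} + \frac{70}{-16}\right) = -111 - 20 \left(\frac{21}{\frac{1}{7} + 4 \cdot 3} + \frac{70}{-16}\right) = -111 - 20 \left(\frac{21}{\frac{1}{7} + 12} + 70 \left(- \frac{1}{16}\right)\right) = -111 - 20 \left(\frac{21}{\frac{85}{7}} - \frac{35}{8}\right) = -111 - 20 \left(21 \cdot \frac{7}{85} - \frac{35}{8}\right) = -111 - 20 \left(\frac{147}{85} - \frac{35}{8}\right) = -111 - - \frac{1799}{34} = -111 + \frac{1799}{34} = - \frac{1975}{34}$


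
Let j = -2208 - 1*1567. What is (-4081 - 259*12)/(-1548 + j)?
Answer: 7189/5323 ≈ 1.3506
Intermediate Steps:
j = -3775 (j = -2208 - 1567 = -3775)
(-4081 - 259*12)/(-1548 + j) = (-4081 - 259*12)/(-1548 - 3775) = (-4081 - 3108)/(-5323) = -7189*(-1/5323) = 7189/5323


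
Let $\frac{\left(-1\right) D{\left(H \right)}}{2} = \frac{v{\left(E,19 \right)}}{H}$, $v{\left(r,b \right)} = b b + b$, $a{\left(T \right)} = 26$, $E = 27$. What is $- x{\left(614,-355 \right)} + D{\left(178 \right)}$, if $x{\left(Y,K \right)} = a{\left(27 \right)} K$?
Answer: $\frac{821090}{89} \approx 9225.7$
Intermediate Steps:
$v{\left(r,b \right)} = b + b^{2}$ ($v{\left(r,b \right)} = b^{2} + b = b + b^{2}$)
$D{\left(H \right)} = - \frac{760}{H}$ ($D{\left(H \right)} = - 2 \frac{19 \left(1 + 19\right)}{H} = - 2 \frac{19 \cdot 20}{H} = - 2 \frac{380}{H} = - \frac{760}{H}$)
$x{\left(Y,K \right)} = 26 K$
$- x{\left(614,-355 \right)} + D{\left(178 \right)} = - 26 \left(-355\right) - \frac{760}{178} = \left(-1\right) \left(-9230\right) - \frac{380}{89} = 9230 - \frac{380}{89} = \frac{821090}{89}$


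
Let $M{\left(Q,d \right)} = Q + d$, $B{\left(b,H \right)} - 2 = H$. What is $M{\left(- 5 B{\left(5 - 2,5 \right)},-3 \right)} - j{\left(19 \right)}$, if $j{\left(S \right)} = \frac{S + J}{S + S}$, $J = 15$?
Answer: $- \frac{739}{19} \approx -38.895$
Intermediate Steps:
$B{\left(b,H \right)} = 2 + H$
$j{\left(S \right)} = \frac{15 + S}{2 S}$ ($j{\left(S \right)} = \frac{S + 15}{S + S} = \frac{15 + S}{2 S}$)
$M{\left(- 5 B{\left(5 - 2,5 \right)},-3 \right)} - j{\left(19 \right)} = \left(- 5 \left(2 + 5\right) - 3\right) - \frac{15 + 19}{2 \cdot 19} = \left(\left(-5\right) 7 - 3\right) - \frac{1}{2} \cdot \frac{1}{19} \cdot 34 = \left(-35 - 3\right) - \frac{17}{19} = -38 - \frac{17}{19} = - \frac{739}{19}$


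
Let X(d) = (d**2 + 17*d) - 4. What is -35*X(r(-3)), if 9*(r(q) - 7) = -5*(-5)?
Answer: -730940/81 ≈ -9024.0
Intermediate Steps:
r(q) = 88/9 (r(q) = 7 + (-5*(-5))/9 = 7 + (1/9)*25 = 7 + 25/9 = 88/9)
X(d) = -4 + d**2 + 17*d
-35*X(r(-3)) = -35*(-4 + (88/9)**2 + 17*(88/9)) = -35*(-4 + 7744/81 + 1496/9) = -35*20884/81 = -730940/81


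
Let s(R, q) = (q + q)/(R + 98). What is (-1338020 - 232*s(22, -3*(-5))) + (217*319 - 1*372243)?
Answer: -1641098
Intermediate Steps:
s(R, q) = 2*q/(98 + R) (s(R, q) = (2*q)/(98 + R) = 2*q/(98 + R))
(-1338020 - 232*s(22, -3*(-5))) + (217*319 - 1*372243) = (-1338020 - 464*(-3*(-5))/(98 + 22)) + (217*319 - 1*372243) = (-1338020 - 464*15/120) + (69223 - 372243) = (-1338020 - 464*15/120) - 303020 = (-1338020 - 232*¼) - 303020 = (-1338020 - 58) - 303020 = -1338078 - 303020 = -1641098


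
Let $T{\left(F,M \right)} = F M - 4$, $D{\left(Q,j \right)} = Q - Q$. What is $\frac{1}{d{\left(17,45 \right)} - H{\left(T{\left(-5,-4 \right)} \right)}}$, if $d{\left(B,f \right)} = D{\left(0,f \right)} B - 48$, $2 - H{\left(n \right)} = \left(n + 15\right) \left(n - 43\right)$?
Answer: $- \frac{1}{887} \approx -0.0011274$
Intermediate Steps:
$D{\left(Q,j \right)} = 0$
$T{\left(F,M \right)} = -4 + F M$
$H{\left(n \right)} = 2 - \left(-43 + n\right) \left(15 + n\right)$ ($H{\left(n \right)} = 2 - \left(n + 15\right) \left(n - 43\right) = 2 - \left(15 + n\right) \left(-43 + n\right) = 2 - \left(-43 + n\right) \left(15 + n\right)$)
$d{\left(B,f \right)} = -48$ ($d{\left(B,f \right)} = 0 B - 48 = 0 - 48 = -48$)
$\frac{1}{d{\left(17,45 \right)} - H{\left(T{\left(-5,-4 \right)} \right)}} = \frac{1}{-48 - \left(647 - \left(-4 - -20\right)^{2} + 28 \left(-4 - -20\right)\right)} = \frac{1}{-48 - \left(647 - \left(-4 + 20\right)^{2} + 28 \left(-4 + 20\right)\right)} = \frac{1}{-48 - \left(647 - 16^{2} + 28 \cdot 16\right)} = \frac{1}{-48 - \left(647 - 256 + 448\right)} = \frac{1}{-48 - 839} = \frac{1}{-887} = - \frac{1}{887}$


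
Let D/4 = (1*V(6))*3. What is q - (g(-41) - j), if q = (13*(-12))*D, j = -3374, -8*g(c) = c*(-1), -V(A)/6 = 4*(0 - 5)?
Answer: -1824071/8 ≈ -2.2801e+5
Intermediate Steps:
V(A) = 120 (V(A) = -24*(0 - 5) = -24*(-5) = -6*(-20) = 120)
g(c) = c/8 (g(c) = -c*(-1)/8 = -(-1)*c/8 = c/8)
D = 1440 (D = 4*((1*120)*3) = 4*(120*3) = 4*360 = 1440)
q = -224640 (q = (13*(-12))*1440 = -156*1440 = -224640)
q - (g(-41) - j) = -224640 - ((1/8)*(-41) - 1*(-3374)) = -224640 - (-41/8 + 3374) = -224640 - 1*26951/8 = -224640 - 26951/8 = -1824071/8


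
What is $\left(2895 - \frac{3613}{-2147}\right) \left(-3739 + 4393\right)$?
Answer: $\frac{4067342412}{2147} \approx 1.8944 \cdot 10^{6}$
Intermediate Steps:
$\left(2895 - \frac{3613}{-2147}\right) \left(-3739 + 4393\right) = \left(2895 - - \frac{3613}{2147}\right) 654 = \left(2895 + \frac{3613}{2147}\right) 654 = \frac{6219178}{2147} \cdot 654 = \frac{4067342412}{2147}$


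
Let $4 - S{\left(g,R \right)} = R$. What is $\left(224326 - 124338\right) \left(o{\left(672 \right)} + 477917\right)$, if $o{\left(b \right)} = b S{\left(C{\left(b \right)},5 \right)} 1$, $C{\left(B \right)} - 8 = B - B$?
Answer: $47718773060$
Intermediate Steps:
$C{\left(B \right)} = 8$ ($C{\left(B \right)} = 8 + \left(B - B\right) = 8 + 0 = 8$)
$S{\left(g,R \right)} = 4 - R$
$o{\left(b \right)} = - b$ ($o{\left(b \right)} = b \left(4 - 5\right) 1 = b \left(-1\right) 1 = - b 1 = - b$)
$\left(224326 - 124338\right) \left(o{\left(672 \right)} + 477917\right) = \left(224326 - 124338\right) \left(\left(-1\right) 672 + 477917\right) = 99988 \left(-672 + 477917\right) = 99988 \cdot 477245 = 47718773060$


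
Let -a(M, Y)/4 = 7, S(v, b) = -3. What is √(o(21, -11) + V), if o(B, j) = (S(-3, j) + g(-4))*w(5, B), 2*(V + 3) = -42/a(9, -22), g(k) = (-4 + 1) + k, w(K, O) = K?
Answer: I*√209/2 ≈ 7.2284*I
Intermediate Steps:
a(M, Y) = -28 (a(M, Y) = -4*7 = -28)
g(k) = -3 + k
V = -9/4 (V = -3 + (-42/(-28))/2 = -3 + (-42*(-1/28))/2 = -3 + (½)*(3/2) = -3 + ¾ = -9/4 ≈ -2.2500)
o(B, j) = -50 (o(B, j) = (-3 + (-3 - 4))*5 = (-3 - 7)*5 = -10*5 = -50)
√(o(21, -11) + V) = √(-50 - 9/4) = √(-209/4) = I*√209/2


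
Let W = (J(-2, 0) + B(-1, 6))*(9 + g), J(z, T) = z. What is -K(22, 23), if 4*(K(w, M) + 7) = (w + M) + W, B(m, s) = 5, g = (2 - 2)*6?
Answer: -11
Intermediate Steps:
g = 0 (g = 0*6 = 0)
W = 27 (W = (-2 + 5)*(9 + 0) = 3*9 = 27)
K(w, M) = -¼ + M/4 + w/4 (K(w, M) = -7 + ((w + M) + 27)/4 = -7 + ((M + w) + 27)/4 = -7 + (27 + M + w)/4 = -7 + (27/4 + M/4 + w/4) = -¼ + M/4 + w/4)
-K(22, 23) = -(-¼ + (¼)*23 + (¼)*22) = -(-¼ + 23/4 + 11/2) = -1*11 = -11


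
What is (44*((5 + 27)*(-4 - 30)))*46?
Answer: -2202112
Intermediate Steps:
(44*((5 + 27)*(-4 - 30)))*46 = (44*(32*(-34)))*46 = (44*(-1088))*46 = -47872*46 = -2202112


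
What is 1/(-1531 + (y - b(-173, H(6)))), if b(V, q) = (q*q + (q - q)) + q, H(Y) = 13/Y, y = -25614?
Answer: -36/977467 ≈ -3.6830e-5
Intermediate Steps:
b(V, q) = q + q² (b(V, q) = (q² + 0) + q = q² + q = q + q²)
1/(-1531 + (y - b(-173, H(6)))) = 1/(-1531 + (-25614 - 13/6*(1 + 13/6))) = 1/(-1531 + (-25614 - 13*(⅙)*(1 + 13*(⅙)))) = 1/(-1531 + (-25614 - 13*(1 + 13/6)/6)) = 1/(-1531 + (-25614 - 13*19/(6*6))) = 1/(-1531 + (-25614 - 1*247/36)) = 1/(-1531 + (-25614 - 247/36)) = 1/(-1531 - 922351/36) = 1/(-977467/36) = -36/977467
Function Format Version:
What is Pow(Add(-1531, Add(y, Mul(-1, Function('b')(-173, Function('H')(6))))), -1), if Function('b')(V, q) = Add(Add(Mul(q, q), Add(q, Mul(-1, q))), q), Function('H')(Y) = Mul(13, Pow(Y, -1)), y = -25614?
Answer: Rational(-36, 977467) ≈ -3.6830e-5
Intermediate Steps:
Function('b')(V, q) = Add(q, Pow(q, 2)) (Function('b')(V, q) = Add(Add(Pow(q, 2), 0), q) = Add(Pow(q, 2), q) = Add(q, Pow(q, 2)))
Pow(Add(-1531, Add(y, Mul(-1, Function('b')(-173, Function('H')(6))))), -1) = Pow(Add(-1531, Add(-25614, Mul(-1, Mul(Mul(13, Pow(6, -1)), Add(1, Mul(13, Pow(6, -1))))))), -1) = Pow(Add(-1531, Add(-25614, Mul(-1, Mul(Mul(13, Rational(1, 6)), Add(1, Mul(13, Rational(1, 6))))))), -1) = Pow(Add(-1531, Add(-25614, Mul(-1, Mul(Rational(13, 6), Add(1, Rational(13, 6)))))), -1) = Pow(Add(-1531, Add(-25614, Mul(-1, Mul(Rational(13, 6), Rational(19, 6))))), -1) = Pow(Add(-1531, Add(-25614, Mul(-1, Rational(247, 36)))), -1) = Pow(Add(-1531, Add(-25614, Rational(-247, 36))), -1) = Pow(Add(-1531, Rational(-922351, 36)), -1) = Pow(Rational(-977467, 36), -1) = Rational(-36, 977467)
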